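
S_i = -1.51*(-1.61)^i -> [-1.51, 2.43, -3.91, 6.3, -10.15]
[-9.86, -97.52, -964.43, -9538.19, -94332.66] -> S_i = -9.86*9.89^i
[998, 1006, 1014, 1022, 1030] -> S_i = 998 + 8*i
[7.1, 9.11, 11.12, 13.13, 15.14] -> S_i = 7.10 + 2.01*i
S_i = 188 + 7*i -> [188, 195, 202, 209, 216]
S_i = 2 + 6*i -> [2, 8, 14, 20, 26]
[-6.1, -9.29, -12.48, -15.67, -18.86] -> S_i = -6.10 + -3.19*i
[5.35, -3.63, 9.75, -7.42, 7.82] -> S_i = Random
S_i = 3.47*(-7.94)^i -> [3.47, -27.55, 218.76, -1736.96, 13791.5]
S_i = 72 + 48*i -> [72, 120, 168, 216, 264]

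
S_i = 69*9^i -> [69, 621, 5589, 50301, 452709]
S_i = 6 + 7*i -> [6, 13, 20, 27, 34]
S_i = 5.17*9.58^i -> [5.17, 49.53, 474.48, 4545.56, 43546.43]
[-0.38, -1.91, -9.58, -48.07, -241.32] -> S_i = -0.38*5.02^i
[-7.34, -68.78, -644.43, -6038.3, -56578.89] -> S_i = -7.34*9.37^i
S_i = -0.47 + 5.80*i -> [-0.47, 5.33, 11.13, 16.93, 22.73]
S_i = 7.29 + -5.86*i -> [7.29, 1.43, -4.43, -10.29, -16.15]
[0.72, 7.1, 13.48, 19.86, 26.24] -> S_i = 0.72 + 6.38*i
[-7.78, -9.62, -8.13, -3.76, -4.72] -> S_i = Random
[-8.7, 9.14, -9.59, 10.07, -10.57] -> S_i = -8.70*(-1.05)^i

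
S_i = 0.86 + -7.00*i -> [0.86, -6.14, -13.14, -20.14, -27.14]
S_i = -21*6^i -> [-21, -126, -756, -4536, -27216]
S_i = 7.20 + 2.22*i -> [7.2, 9.42, 11.64, 13.86, 16.08]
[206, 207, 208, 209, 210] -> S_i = 206 + 1*i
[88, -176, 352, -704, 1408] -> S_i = 88*-2^i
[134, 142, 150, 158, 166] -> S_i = 134 + 8*i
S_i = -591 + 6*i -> [-591, -585, -579, -573, -567]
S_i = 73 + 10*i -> [73, 83, 93, 103, 113]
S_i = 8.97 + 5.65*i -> [8.97, 14.62, 20.27, 25.92, 31.57]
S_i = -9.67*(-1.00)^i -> [-9.67, 9.67, -9.67, 9.67, -9.67]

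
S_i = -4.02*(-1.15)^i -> [-4.02, 4.62, -5.32, 6.11, -7.03]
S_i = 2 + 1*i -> [2, 3, 4, 5, 6]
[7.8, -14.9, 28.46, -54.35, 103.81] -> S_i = 7.80*(-1.91)^i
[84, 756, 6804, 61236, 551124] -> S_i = 84*9^i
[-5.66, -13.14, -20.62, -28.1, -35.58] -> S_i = -5.66 + -7.48*i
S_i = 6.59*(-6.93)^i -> [6.59, -45.67, 316.48, -2193.23, 15199.12]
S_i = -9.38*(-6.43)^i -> [-9.38, 60.31, -387.82, 2493.65, -16034.18]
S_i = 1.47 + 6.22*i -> [1.47, 7.69, 13.91, 20.13, 26.35]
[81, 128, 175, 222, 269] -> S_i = 81 + 47*i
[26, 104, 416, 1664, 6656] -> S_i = 26*4^i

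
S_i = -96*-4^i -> [-96, 384, -1536, 6144, -24576]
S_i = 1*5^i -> [1, 5, 25, 125, 625]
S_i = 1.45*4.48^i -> [1.45, 6.5, 29.1, 130.38, 584.09]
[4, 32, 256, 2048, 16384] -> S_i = 4*8^i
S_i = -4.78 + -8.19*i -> [-4.78, -12.97, -21.16, -29.35, -37.54]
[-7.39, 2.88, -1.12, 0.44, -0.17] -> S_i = -7.39*(-0.39)^i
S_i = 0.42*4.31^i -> [0.42, 1.81, 7.8, 33.63, 144.93]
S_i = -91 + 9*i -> [-91, -82, -73, -64, -55]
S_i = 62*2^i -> [62, 124, 248, 496, 992]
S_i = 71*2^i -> [71, 142, 284, 568, 1136]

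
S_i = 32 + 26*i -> [32, 58, 84, 110, 136]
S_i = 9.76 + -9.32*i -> [9.76, 0.44, -8.88, -18.2, -27.52]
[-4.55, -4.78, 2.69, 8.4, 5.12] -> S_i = Random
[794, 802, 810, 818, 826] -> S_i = 794 + 8*i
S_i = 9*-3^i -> [9, -27, 81, -243, 729]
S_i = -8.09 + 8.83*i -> [-8.09, 0.74, 9.57, 18.4, 27.23]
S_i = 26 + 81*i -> [26, 107, 188, 269, 350]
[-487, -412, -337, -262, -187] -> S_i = -487 + 75*i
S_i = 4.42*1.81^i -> [4.42, 8.0, 14.48, 26.21, 47.44]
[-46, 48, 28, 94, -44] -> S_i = Random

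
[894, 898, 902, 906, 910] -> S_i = 894 + 4*i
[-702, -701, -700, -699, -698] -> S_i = -702 + 1*i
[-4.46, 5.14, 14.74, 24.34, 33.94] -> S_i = -4.46 + 9.60*i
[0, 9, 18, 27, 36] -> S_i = 0 + 9*i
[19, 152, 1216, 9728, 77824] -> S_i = 19*8^i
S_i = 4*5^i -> [4, 20, 100, 500, 2500]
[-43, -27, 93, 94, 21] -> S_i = Random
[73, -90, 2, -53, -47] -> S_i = Random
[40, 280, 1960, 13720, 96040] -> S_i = 40*7^i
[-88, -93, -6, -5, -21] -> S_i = Random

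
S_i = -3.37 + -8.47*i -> [-3.37, -11.84, -20.31, -28.78, -37.25]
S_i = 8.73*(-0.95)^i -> [8.73, -8.29, 7.88, -7.48, 7.11]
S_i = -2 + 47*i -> [-2, 45, 92, 139, 186]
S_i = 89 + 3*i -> [89, 92, 95, 98, 101]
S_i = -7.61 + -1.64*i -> [-7.61, -9.25, -10.89, -12.53, -14.17]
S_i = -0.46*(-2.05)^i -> [-0.46, 0.94, -1.93, 3.96, -8.12]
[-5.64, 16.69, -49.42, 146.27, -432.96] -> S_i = -5.64*(-2.96)^i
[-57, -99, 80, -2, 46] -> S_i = Random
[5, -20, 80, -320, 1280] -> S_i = 5*-4^i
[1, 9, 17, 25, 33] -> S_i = 1 + 8*i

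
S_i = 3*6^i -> [3, 18, 108, 648, 3888]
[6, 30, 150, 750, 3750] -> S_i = 6*5^i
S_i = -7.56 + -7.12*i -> [-7.56, -14.68, -21.8, -28.92, -36.04]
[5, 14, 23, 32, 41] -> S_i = 5 + 9*i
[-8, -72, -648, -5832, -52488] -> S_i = -8*9^i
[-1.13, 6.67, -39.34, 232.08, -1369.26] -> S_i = -1.13*(-5.90)^i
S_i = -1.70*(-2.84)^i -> [-1.7, 4.83, -13.71, 38.94, -110.59]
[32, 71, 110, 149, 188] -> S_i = 32 + 39*i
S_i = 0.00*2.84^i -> [0.0, 0.0, 0.0, 0.0, 0.0]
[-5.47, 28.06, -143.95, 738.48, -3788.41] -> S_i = -5.47*(-5.13)^i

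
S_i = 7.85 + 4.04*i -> [7.85, 11.89, 15.93, 19.97, 24.01]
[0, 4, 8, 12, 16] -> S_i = 0 + 4*i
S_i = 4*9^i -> [4, 36, 324, 2916, 26244]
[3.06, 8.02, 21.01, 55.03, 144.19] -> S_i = 3.06*2.62^i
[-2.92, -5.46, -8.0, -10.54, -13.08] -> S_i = -2.92 + -2.54*i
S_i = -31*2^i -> [-31, -62, -124, -248, -496]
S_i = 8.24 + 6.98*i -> [8.24, 15.22, 22.2, 29.18, 36.16]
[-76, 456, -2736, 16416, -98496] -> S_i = -76*-6^i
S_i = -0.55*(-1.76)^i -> [-0.55, 0.97, -1.7, 3.0, -5.28]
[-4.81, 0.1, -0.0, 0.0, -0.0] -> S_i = -4.81*(-0.02)^i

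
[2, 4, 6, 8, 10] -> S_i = 2 + 2*i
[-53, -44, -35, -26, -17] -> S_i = -53 + 9*i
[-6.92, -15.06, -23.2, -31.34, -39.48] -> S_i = -6.92 + -8.14*i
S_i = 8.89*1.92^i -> [8.89, 17.07, 32.77, 62.92, 120.81]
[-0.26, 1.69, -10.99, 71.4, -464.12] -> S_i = -0.26*(-6.50)^i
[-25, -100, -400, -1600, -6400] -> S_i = -25*4^i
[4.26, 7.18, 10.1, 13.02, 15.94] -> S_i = 4.26 + 2.92*i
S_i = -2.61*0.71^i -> [-2.61, -1.85, -1.32, -0.93, -0.66]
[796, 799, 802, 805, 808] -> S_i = 796 + 3*i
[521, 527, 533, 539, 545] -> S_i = 521 + 6*i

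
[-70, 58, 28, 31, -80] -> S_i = Random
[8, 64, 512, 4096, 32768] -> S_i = 8*8^i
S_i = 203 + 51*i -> [203, 254, 305, 356, 407]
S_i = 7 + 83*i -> [7, 90, 173, 256, 339]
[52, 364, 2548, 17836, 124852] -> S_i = 52*7^i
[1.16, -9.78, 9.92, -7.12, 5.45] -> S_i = Random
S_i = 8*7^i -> [8, 56, 392, 2744, 19208]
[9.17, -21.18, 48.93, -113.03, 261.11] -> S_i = 9.17*(-2.31)^i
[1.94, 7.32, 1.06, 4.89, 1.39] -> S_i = Random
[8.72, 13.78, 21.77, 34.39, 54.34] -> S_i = 8.72*1.58^i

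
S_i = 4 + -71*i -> [4, -67, -138, -209, -280]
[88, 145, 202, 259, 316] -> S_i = 88 + 57*i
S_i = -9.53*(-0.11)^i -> [-9.53, 1.05, -0.12, 0.01, -0.0]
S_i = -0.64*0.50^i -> [-0.64, -0.32, -0.16, -0.08, -0.04]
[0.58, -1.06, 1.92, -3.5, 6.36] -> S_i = 0.58*(-1.82)^i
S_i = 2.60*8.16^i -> [2.6, 21.22, 173.12, 1412.68, 11527.47]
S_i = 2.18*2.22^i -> [2.18, 4.84, 10.74, 23.85, 52.95]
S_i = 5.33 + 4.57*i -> [5.33, 9.9, 14.47, 19.04, 23.61]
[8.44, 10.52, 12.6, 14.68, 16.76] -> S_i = 8.44 + 2.08*i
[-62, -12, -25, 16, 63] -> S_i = Random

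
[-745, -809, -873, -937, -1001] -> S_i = -745 + -64*i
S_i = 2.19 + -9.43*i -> [2.19, -7.24, -16.67, -26.1, -35.53]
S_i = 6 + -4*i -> [6, 2, -2, -6, -10]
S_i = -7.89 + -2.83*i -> [-7.89, -10.72, -13.55, -16.38, -19.21]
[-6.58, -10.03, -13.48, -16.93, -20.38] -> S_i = -6.58 + -3.45*i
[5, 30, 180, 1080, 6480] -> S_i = 5*6^i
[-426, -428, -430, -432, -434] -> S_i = -426 + -2*i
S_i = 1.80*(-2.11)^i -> [1.8, -3.8, 8.01, -16.91, 35.68]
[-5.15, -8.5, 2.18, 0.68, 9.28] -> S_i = Random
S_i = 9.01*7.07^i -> [9.01, 63.7, 450.36, 3184.07, 22511.4]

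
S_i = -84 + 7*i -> [-84, -77, -70, -63, -56]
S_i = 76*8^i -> [76, 608, 4864, 38912, 311296]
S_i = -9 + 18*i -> [-9, 9, 27, 45, 63]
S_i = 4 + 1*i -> [4, 5, 6, 7, 8]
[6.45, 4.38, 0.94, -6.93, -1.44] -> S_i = Random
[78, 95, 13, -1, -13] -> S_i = Random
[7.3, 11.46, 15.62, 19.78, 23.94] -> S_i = 7.30 + 4.16*i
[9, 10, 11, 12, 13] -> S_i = 9 + 1*i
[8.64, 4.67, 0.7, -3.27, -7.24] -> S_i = 8.64 + -3.97*i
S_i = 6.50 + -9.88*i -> [6.5, -3.38, -13.26, -23.14, -33.02]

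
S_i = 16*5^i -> [16, 80, 400, 2000, 10000]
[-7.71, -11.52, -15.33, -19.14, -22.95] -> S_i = -7.71 + -3.81*i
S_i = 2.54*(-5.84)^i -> [2.54, -14.83, 86.63, -505.91, 2954.51]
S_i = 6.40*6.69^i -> [6.4, 42.82, 286.44, 1916.28, 12819.89]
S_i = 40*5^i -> [40, 200, 1000, 5000, 25000]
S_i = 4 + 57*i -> [4, 61, 118, 175, 232]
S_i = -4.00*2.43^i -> [-4.0, -9.72, -23.62, -57.4, -139.47]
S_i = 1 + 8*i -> [1, 9, 17, 25, 33]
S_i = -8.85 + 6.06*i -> [-8.85, -2.79, 3.27, 9.33, 15.39]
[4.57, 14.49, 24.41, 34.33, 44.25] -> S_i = 4.57 + 9.92*i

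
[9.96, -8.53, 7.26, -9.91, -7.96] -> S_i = Random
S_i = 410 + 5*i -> [410, 415, 420, 425, 430]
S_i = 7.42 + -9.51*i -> [7.42, -2.09, -11.6, -21.11, -30.62]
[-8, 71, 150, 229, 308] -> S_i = -8 + 79*i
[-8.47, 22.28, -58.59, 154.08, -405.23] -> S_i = -8.47*(-2.63)^i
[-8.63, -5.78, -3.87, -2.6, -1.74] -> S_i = -8.63*0.67^i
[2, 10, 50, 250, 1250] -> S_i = 2*5^i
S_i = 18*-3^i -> [18, -54, 162, -486, 1458]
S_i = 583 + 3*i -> [583, 586, 589, 592, 595]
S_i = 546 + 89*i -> [546, 635, 724, 813, 902]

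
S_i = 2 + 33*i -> [2, 35, 68, 101, 134]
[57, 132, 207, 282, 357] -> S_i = 57 + 75*i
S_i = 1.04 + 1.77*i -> [1.04, 2.81, 4.58, 6.35, 8.12]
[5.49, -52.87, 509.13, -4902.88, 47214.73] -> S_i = 5.49*(-9.63)^i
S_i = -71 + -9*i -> [-71, -80, -89, -98, -107]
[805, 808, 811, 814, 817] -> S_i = 805 + 3*i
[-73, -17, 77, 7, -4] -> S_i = Random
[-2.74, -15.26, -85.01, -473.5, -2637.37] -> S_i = -2.74*5.57^i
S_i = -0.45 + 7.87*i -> [-0.45, 7.42, 15.29, 23.16, 31.03]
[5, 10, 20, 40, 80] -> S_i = 5*2^i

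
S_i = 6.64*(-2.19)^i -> [6.64, -14.54, 31.85, -69.74, 152.74]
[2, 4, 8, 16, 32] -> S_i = 2*2^i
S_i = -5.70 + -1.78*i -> [-5.7, -7.48, -9.26, -11.04, -12.82]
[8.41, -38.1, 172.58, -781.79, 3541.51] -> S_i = 8.41*(-4.53)^i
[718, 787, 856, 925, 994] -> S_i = 718 + 69*i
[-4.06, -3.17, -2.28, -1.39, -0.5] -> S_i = -4.06 + 0.89*i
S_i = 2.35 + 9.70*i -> [2.35, 12.05, 21.75, 31.45, 41.15]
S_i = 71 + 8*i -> [71, 79, 87, 95, 103]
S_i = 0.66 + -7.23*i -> [0.66, -6.57, -13.8, -21.03, -28.26]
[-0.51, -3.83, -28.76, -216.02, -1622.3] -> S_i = -0.51*7.51^i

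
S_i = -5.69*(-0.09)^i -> [-5.69, 0.51, -0.05, 0.0, -0.0]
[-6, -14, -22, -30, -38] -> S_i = -6 + -8*i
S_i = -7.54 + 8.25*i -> [-7.54, 0.71, 8.96, 17.21, 25.46]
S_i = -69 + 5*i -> [-69, -64, -59, -54, -49]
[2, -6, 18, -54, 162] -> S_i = 2*-3^i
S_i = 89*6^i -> [89, 534, 3204, 19224, 115344]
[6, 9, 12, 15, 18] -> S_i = 6 + 3*i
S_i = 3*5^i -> [3, 15, 75, 375, 1875]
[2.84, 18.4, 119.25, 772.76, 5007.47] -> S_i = 2.84*6.48^i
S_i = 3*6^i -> [3, 18, 108, 648, 3888]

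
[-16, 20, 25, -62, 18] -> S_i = Random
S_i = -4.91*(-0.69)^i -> [-4.91, 3.39, -2.34, 1.61, -1.11]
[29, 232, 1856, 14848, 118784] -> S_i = 29*8^i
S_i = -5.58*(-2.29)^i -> [-5.58, 12.78, -29.26, 67.01, -153.45]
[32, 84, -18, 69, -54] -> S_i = Random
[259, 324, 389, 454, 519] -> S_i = 259 + 65*i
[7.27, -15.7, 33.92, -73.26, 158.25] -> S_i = 7.27*(-2.16)^i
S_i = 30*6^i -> [30, 180, 1080, 6480, 38880]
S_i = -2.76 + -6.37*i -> [-2.76, -9.13, -15.5, -21.87, -28.24]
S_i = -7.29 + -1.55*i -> [-7.29, -8.84, -10.39, -11.94, -13.49]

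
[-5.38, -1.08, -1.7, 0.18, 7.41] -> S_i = Random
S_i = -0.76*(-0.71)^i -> [-0.76, 0.54, -0.38, 0.27, -0.19]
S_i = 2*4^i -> [2, 8, 32, 128, 512]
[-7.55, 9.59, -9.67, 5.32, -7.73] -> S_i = Random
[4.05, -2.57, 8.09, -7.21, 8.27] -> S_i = Random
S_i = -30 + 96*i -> [-30, 66, 162, 258, 354]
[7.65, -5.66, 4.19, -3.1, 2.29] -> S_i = 7.65*(-0.74)^i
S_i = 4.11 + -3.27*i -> [4.11, 0.84, -2.43, -5.7, -8.97]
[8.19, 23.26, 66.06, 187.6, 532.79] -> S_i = 8.19*2.84^i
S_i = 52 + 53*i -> [52, 105, 158, 211, 264]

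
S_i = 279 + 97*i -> [279, 376, 473, 570, 667]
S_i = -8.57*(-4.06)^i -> [-8.57, 34.79, -141.26, 573.53, -2328.55]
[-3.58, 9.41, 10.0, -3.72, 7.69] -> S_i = Random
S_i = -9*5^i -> [-9, -45, -225, -1125, -5625]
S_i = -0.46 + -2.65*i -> [-0.46, -3.11, -5.76, -8.41, -11.06]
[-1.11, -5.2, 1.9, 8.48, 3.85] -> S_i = Random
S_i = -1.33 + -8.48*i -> [-1.33, -9.81, -18.29, -26.77, -35.25]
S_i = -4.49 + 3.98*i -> [-4.49, -0.51, 3.47, 7.45, 11.43]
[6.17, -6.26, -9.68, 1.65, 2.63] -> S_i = Random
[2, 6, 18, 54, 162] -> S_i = 2*3^i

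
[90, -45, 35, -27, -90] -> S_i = Random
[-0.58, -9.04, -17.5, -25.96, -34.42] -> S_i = -0.58 + -8.46*i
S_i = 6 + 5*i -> [6, 11, 16, 21, 26]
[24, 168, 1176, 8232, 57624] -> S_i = 24*7^i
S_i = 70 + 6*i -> [70, 76, 82, 88, 94]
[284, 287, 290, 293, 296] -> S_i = 284 + 3*i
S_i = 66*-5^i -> [66, -330, 1650, -8250, 41250]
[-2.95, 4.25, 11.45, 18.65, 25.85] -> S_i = -2.95 + 7.20*i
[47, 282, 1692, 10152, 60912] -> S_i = 47*6^i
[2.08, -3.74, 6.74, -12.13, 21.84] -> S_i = 2.08*(-1.80)^i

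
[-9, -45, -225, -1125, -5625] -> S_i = -9*5^i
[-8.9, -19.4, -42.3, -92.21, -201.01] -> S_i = -8.90*2.18^i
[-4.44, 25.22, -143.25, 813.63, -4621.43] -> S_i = -4.44*(-5.68)^i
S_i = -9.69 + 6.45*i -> [-9.69, -3.24, 3.21, 9.66, 16.11]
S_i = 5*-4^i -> [5, -20, 80, -320, 1280]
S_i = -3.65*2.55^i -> [-3.65, -9.31, -23.73, -60.52, -154.33]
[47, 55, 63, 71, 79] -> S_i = 47 + 8*i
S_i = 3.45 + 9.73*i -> [3.45, 13.18, 22.91, 32.64, 42.37]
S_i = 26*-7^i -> [26, -182, 1274, -8918, 62426]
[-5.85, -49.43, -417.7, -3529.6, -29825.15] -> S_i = -5.85*8.45^i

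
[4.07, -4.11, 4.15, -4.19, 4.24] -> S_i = 4.07*(-1.01)^i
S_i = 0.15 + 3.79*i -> [0.15, 3.94, 7.73, 11.52, 15.31]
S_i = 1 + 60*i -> [1, 61, 121, 181, 241]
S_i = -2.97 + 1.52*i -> [-2.97, -1.45, 0.07, 1.59, 3.11]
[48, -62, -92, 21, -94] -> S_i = Random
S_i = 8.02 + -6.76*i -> [8.02, 1.26, -5.5, -12.26, -19.02]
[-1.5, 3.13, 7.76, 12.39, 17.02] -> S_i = -1.50 + 4.63*i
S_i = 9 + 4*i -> [9, 13, 17, 21, 25]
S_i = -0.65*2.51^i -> [-0.65, -1.63, -4.1, -10.28, -25.8]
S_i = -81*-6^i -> [-81, 486, -2916, 17496, -104976]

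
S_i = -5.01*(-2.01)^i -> [-5.01, 10.07, -20.24, 40.68, -81.78]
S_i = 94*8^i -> [94, 752, 6016, 48128, 385024]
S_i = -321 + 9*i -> [-321, -312, -303, -294, -285]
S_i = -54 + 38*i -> [-54, -16, 22, 60, 98]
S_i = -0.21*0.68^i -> [-0.21, -0.14, -0.1, -0.07, -0.04]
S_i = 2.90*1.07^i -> [2.9, 3.1, 3.32, 3.55, 3.8]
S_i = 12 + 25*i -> [12, 37, 62, 87, 112]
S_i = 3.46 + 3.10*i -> [3.46, 6.56, 9.66, 12.76, 15.86]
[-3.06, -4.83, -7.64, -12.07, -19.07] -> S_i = -3.06*1.58^i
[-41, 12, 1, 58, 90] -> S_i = Random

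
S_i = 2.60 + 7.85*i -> [2.6, 10.45, 18.3, 26.15, 34.0]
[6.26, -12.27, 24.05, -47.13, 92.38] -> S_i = 6.26*(-1.96)^i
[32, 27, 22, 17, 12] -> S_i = 32 + -5*i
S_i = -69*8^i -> [-69, -552, -4416, -35328, -282624]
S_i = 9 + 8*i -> [9, 17, 25, 33, 41]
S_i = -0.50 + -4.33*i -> [-0.5, -4.83, -9.16, -13.49, -17.82]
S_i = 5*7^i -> [5, 35, 245, 1715, 12005]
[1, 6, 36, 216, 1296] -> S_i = 1*6^i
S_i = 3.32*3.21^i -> [3.32, 10.66, 34.21, 109.81, 352.5]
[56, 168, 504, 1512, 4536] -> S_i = 56*3^i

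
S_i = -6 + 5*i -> [-6, -1, 4, 9, 14]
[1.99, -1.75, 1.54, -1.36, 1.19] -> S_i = 1.99*(-0.88)^i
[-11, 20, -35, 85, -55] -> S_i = Random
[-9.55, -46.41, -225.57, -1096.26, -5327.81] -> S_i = -9.55*4.86^i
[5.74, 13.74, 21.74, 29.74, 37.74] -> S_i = 5.74 + 8.00*i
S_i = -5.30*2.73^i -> [-5.3, -14.47, -39.5, -107.84, -294.39]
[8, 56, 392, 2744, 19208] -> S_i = 8*7^i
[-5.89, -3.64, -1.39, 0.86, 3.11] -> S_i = -5.89 + 2.25*i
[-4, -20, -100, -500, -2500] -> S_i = -4*5^i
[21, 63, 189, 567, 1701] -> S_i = 21*3^i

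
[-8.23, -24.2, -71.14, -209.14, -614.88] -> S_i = -8.23*2.94^i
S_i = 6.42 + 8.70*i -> [6.42, 15.12, 23.82, 32.52, 41.22]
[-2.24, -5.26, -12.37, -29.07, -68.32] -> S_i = -2.24*2.35^i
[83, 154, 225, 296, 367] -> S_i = 83 + 71*i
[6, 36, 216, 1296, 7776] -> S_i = 6*6^i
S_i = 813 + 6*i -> [813, 819, 825, 831, 837]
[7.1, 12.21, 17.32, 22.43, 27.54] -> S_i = 7.10 + 5.11*i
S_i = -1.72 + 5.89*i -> [-1.72, 4.17, 10.06, 15.95, 21.84]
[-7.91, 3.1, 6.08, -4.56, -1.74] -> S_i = Random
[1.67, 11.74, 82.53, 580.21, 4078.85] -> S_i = 1.67*7.03^i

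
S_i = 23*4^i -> [23, 92, 368, 1472, 5888]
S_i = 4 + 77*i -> [4, 81, 158, 235, 312]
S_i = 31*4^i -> [31, 124, 496, 1984, 7936]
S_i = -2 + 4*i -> [-2, 2, 6, 10, 14]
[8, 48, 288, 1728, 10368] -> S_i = 8*6^i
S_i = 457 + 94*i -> [457, 551, 645, 739, 833]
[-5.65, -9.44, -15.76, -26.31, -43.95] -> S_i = -5.65*1.67^i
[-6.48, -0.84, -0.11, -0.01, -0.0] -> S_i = -6.48*0.13^i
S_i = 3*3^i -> [3, 9, 27, 81, 243]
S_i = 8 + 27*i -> [8, 35, 62, 89, 116]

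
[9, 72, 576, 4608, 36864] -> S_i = 9*8^i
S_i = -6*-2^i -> [-6, 12, -24, 48, -96]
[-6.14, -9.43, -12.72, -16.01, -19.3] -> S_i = -6.14 + -3.29*i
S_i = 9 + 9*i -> [9, 18, 27, 36, 45]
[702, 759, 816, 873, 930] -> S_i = 702 + 57*i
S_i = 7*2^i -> [7, 14, 28, 56, 112]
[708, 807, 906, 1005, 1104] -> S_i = 708 + 99*i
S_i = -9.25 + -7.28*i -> [-9.25, -16.53, -23.81, -31.09, -38.37]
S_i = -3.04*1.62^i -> [-3.04, -4.92, -7.98, -12.92, -20.94]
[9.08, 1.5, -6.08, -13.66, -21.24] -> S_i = 9.08 + -7.58*i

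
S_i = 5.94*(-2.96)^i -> [5.94, -17.58, 52.04, -154.05, 455.99]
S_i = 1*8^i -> [1, 8, 64, 512, 4096]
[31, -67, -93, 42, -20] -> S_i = Random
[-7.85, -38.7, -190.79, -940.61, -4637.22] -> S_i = -7.85*4.93^i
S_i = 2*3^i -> [2, 6, 18, 54, 162]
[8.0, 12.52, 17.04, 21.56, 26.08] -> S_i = 8.00 + 4.52*i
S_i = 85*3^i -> [85, 255, 765, 2295, 6885]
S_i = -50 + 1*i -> [-50, -49, -48, -47, -46]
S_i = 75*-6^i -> [75, -450, 2700, -16200, 97200]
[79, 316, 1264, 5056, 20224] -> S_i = 79*4^i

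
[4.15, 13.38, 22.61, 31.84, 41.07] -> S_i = 4.15 + 9.23*i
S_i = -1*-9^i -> [-1, 9, -81, 729, -6561]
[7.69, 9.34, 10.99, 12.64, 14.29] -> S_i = 7.69 + 1.65*i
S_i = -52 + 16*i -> [-52, -36, -20, -4, 12]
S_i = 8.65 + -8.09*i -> [8.65, 0.56, -7.53, -15.62, -23.71]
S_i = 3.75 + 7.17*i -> [3.75, 10.92, 18.09, 25.26, 32.43]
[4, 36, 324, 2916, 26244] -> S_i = 4*9^i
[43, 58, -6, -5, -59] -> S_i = Random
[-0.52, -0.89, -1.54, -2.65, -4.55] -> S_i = -0.52*1.72^i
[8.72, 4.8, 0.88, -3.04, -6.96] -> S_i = 8.72 + -3.92*i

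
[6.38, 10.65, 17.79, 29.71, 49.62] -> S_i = 6.38*1.67^i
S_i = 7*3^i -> [7, 21, 63, 189, 567]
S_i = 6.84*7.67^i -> [6.84, 52.46, 402.39, 3086.33, 23672.14]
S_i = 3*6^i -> [3, 18, 108, 648, 3888]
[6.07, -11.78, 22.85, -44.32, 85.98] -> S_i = 6.07*(-1.94)^i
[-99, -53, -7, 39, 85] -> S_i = -99 + 46*i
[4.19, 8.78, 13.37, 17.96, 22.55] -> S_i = 4.19 + 4.59*i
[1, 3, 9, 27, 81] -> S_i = 1*3^i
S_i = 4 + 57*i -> [4, 61, 118, 175, 232]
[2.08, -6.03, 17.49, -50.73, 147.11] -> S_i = 2.08*(-2.90)^i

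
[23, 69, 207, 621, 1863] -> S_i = 23*3^i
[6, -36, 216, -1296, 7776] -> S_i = 6*-6^i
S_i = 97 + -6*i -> [97, 91, 85, 79, 73]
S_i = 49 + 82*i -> [49, 131, 213, 295, 377]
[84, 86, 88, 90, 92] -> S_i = 84 + 2*i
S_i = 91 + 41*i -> [91, 132, 173, 214, 255]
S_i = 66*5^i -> [66, 330, 1650, 8250, 41250]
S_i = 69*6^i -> [69, 414, 2484, 14904, 89424]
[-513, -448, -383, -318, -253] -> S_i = -513 + 65*i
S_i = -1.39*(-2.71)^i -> [-1.39, 3.77, -10.21, 27.66, -74.97]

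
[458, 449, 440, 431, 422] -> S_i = 458 + -9*i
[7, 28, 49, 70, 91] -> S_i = 7 + 21*i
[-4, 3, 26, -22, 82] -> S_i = Random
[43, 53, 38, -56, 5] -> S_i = Random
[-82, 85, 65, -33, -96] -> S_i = Random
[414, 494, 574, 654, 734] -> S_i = 414 + 80*i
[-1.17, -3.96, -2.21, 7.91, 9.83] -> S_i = Random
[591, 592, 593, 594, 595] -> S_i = 591 + 1*i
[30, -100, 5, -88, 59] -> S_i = Random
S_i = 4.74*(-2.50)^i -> [4.74, -11.85, 29.62, -74.06, 185.16]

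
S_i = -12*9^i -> [-12, -108, -972, -8748, -78732]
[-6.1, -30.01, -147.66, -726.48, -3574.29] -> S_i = -6.10*4.92^i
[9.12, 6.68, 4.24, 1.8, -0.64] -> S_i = 9.12 + -2.44*i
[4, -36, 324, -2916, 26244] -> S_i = 4*-9^i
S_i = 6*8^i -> [6, 48, 384, 3072, 24576]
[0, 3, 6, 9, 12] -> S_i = 0 + 3*i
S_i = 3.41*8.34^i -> [3.41, 28.44, 237.18, 1978.12, 16497.52]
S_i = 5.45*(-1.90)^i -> [5.45, -10.36, 19.67, -37.38, 71.02]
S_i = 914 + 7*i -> [914, 921, 928, 935, 942]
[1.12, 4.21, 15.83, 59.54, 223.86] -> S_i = 1.12*3.76^i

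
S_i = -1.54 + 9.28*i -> [-1.54, 7.74, 17.02, 26.3, 35.58]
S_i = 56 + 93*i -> [56, 149, 242, 335, 428]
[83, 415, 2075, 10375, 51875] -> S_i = 83*5^i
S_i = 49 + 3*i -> [49, 52, 55, 58, 61]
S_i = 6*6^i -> [6, 36, 216, 1296, 7776]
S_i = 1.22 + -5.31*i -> [1.22, -4.09, -9.4, -14.71, -20.02]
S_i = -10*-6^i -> [-10, 60, -360, 2160, -12960]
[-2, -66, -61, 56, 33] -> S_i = Random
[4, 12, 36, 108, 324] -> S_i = 4*3^i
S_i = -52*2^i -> [-52, -104, -208, -416, -832]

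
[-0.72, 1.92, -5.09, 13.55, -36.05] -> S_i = -0.72*(-2.66)^i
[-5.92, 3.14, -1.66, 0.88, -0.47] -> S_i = -5.92*(-0.53)^i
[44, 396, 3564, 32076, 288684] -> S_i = 44*9^i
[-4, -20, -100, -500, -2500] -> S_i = -4*5^i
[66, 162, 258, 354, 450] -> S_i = 66 + 96*i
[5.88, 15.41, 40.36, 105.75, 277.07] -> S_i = 5.88*2.62^i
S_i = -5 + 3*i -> [-5, -2, 1, 4, 7]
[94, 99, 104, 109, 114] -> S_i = 94 + 5*i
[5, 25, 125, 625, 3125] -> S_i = 5*5^i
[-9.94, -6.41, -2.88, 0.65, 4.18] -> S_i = -9.94 + 3.53*i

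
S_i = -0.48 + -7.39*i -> [-0.48, -7.87, -15.26, -22.65, -30.04]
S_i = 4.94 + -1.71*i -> [4.94, 3.23, 1.52, -0.19, -1.9]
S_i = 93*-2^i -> [93, -186, 372, -744, 1488]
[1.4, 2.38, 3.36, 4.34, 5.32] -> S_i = 1.40 + 0.98*i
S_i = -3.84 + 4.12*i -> [-3.84, 0.28, 4.4, 8.52, 12.64]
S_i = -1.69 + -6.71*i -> [-1.69, -8.4, -15.11, -21.82, -28.53]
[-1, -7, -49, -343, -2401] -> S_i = -1*7^i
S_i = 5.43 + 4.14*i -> [5.43, 9.57, 13.71, 17.85, 21.99]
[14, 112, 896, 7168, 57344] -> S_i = 14*8^i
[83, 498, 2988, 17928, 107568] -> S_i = 83*6^i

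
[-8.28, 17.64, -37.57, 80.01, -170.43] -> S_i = -8.28*(-2.13)^i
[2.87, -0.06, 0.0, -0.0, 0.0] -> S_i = 2.87*(-0.02)^i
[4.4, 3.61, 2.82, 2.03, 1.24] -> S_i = 4.40 + -0.79*i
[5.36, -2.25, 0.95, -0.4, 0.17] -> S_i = 5.36*(-0.42)^i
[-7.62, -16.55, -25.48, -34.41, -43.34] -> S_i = -7.62 + -8.93*i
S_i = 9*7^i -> [9, 63, 441, 3087, 21609]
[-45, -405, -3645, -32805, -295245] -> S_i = -45*9^i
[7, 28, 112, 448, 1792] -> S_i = 7*4^i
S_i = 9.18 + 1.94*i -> [9.18, 11.12, 13.06, 15.0, 16.94]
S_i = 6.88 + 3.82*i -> [6.88, 10.7, 14.52, 18.34, 22.16]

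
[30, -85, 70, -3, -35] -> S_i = Random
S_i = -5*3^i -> [-5, -15, -45, -135, -405]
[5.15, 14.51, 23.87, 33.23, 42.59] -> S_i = 5.15 + 9.36*i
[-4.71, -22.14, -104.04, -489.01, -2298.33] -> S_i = -4.71*4.70^i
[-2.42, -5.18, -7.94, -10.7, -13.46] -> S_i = -2.42 + -2.76*i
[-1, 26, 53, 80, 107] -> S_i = -1 + 27*i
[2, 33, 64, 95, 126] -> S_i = 2 + 31*i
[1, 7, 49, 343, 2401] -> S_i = 1*7^i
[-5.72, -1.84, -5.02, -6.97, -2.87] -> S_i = Random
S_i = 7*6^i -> [7, 42, 252, 1512, 9072]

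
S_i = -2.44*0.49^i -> [-2.44, -1.2, -0.59, -0.29, -0.14]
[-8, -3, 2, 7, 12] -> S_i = -8 + 5*i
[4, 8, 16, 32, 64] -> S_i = 4*2^i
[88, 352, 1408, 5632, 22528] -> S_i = 88*4^i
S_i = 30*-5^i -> [30, -150, 750, -3750, 18750]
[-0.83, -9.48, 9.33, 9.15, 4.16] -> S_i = Random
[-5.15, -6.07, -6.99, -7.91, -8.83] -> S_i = -5.15 + -0.92*i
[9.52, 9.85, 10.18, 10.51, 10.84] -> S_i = 9.52 + 0.33*i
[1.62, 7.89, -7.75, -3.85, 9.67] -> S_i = Random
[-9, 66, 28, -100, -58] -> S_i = Random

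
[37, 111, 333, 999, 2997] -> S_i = 37*3^i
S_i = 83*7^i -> [83, 581, 4067, 28469, 199283]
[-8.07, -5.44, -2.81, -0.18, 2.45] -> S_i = -8.07 + 2.63*i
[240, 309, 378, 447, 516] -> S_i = 240 + 69*i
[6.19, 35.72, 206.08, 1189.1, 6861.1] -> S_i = 6.19*5.77^i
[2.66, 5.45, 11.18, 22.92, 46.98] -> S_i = 2.66*2.05^i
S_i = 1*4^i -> [1, 4, 16, 64, 256]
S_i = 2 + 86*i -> [2, 88, 174, 260, 346]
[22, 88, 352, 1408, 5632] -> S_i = 22*4^i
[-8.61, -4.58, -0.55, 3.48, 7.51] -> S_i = -8.61 + 4.03*i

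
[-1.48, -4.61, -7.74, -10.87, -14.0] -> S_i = -1.48 + -3.13*i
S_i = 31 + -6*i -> [31, 25, 19, 13, 7]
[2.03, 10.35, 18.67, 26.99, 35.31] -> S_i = 2.03 + 8.32*i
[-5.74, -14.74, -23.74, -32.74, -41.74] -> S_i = -5.74 + -9.00*i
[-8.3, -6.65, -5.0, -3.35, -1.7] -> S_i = -8.30 + 1.65*i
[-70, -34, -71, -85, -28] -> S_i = Random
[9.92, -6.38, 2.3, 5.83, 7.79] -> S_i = Random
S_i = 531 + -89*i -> [531, 442, 353, 264, 175]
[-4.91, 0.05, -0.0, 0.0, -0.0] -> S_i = -4.91*(-0.01)^i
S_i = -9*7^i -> [-9, -63, -441, -3087, -21609]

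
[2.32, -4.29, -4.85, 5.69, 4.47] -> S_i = Random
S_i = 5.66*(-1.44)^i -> [5.66, -8.15, 11.74, -16.9, 24.34]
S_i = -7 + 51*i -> [-7, 44, 95, 146, 197]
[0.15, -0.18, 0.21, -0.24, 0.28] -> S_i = 0.15*(-1.17)^i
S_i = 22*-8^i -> [22, -176, 1408, -11264, 90112]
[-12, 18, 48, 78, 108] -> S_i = -12 + 30*i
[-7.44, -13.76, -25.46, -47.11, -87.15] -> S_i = -7.44*1.85^i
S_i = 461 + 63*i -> [461, 524, 587, 650, 713]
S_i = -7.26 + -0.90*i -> [-7.26, -8.16, -9.06, -9.96, -10.86]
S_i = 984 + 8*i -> [984, 992, 1000, 1008, 1016]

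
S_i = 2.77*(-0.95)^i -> [2.77, -2.63, 2.5, -2.37, 2.26]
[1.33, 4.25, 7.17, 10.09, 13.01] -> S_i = 1.33 + 2.92*i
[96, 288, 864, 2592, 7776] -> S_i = 96*3^i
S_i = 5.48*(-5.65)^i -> [5.48, -30.96, 174.94, -988.38, 5584.37]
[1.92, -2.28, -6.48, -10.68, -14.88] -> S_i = 1.92 + -4.20*i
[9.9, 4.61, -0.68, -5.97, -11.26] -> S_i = 9.90 + -5.29*i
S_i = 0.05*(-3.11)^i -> [0.05, -0.16, 0.48, -1.5, 4.68]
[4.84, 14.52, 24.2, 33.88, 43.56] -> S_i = 4.84 + 9.68*i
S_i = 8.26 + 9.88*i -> [8.26, 18.14, 28.02, 37.9, 47.78]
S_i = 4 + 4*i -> [4, 8, 12, 16, 20]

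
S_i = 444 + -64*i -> [444, 380, 316, 252, 188]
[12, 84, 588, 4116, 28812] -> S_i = 12*7^i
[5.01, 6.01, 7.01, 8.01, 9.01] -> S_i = 5.01 + 1.00*i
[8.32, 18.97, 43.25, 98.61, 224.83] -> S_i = 8.32*2.28^i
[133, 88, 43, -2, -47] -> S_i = 133 + -45*i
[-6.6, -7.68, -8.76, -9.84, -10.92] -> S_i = -6.60 + -1.08*i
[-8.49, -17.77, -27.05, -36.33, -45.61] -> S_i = -8.49 + -9.28*i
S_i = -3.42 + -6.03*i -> [-3.42, -9.45, -15.48, -21.51, -27.54]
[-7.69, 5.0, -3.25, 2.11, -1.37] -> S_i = -7.69*(-0.65)^i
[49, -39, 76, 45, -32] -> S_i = Random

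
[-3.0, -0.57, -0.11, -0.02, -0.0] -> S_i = -3.00*0.19^i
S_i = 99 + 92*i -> [99, 191, 283, 375, 467]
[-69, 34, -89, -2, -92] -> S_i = Random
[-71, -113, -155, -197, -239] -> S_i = -71 + -42*i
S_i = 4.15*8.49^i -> [4.15, 35.23, 299.13, 2539.63, 21561.49]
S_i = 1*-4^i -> [1, -4, 16, -64, 256]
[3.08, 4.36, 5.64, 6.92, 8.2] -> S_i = 3.08 + 1.28*i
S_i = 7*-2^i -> [7, -14, 28, -56, 112]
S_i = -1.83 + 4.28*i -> [-1.83, 2.45, 6.73, 11.01, 15.29]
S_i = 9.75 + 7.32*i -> [9.75, 17.07, 24.39, 31.71, 39.03]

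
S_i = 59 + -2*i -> [59, 57, 55, 53, 51]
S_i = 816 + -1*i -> [816, 815, 814, 813, 812]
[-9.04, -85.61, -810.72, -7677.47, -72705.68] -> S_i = -9.04*9.47^i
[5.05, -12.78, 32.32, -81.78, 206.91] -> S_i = 5.05*(-2.53)^i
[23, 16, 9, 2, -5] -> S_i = 23 + -7*i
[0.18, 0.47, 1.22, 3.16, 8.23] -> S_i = 0.18*2.60^i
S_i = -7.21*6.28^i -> [-7.21, -45.28, -284.35, -1785.72, -11214.34]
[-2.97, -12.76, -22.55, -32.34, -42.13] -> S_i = -2.97 + -9.79*i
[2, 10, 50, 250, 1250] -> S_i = 2*5^i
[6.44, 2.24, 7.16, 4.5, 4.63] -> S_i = Random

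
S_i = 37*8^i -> [37, 296, 2368, 18944, 151552]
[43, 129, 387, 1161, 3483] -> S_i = 43*3^i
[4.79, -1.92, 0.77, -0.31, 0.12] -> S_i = 4.79*(-0.40)^i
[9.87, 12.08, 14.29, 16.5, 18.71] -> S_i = 9.87 + 2.21*i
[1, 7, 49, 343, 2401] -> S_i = 1*7^i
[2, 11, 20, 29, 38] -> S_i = 2 + 9*i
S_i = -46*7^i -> [-46, -322, -2254, -15778, -110446]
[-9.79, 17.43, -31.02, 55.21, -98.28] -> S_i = -9.79*(-1.78)^i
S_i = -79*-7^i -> [-79, 553, -3871, 27097, -189679]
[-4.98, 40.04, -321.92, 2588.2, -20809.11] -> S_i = -4.98*(-8.04)^i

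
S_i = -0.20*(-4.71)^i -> [-0.2, 0.94, -4.44, 20.9, -98.43]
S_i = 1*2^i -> [1, 2, 4, 8, 16]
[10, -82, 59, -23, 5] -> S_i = Random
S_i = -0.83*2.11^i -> [-0.83, -1.75, -3.7, -7.8, -16.45]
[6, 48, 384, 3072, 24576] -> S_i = 6*8^i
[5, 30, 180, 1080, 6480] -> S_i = 5*6^i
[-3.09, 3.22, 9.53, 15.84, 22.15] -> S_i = -3.09 + 6.31*i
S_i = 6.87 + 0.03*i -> [6.87, 6.9, 6.93, 6.96, 6.99]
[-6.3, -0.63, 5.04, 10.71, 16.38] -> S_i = -6.30 + 5.67*i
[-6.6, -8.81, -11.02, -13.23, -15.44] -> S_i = -6.60 + -2.21*i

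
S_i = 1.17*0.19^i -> [1.17, 0.22, 0.04, 0.01, 0.0]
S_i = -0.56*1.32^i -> [-0.56, -0.74, -0.98, -1.29, -1.7]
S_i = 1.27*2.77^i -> [1.27, 3.52, 9.74, 26.99, 74.77]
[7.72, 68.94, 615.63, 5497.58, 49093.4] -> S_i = 7.72*8.93^i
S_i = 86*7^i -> [86, 602, 4214, 29498, 206486]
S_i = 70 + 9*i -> [70, 79, 88, 97, 106]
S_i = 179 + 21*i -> [179, 200, 221, 242, 263]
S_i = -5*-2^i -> [-5, 10, -20, 40, -80]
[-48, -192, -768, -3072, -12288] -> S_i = -48*4^i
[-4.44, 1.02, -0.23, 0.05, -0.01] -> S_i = -4.44*(-0.23)^i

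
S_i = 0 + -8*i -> [0, -8, -16, -24, -32]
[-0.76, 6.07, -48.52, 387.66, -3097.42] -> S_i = -0.76*(-7.99)^i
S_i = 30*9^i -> [30, 270, 2430, 21870, 196830]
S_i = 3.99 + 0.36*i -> [3.99, 4.35, 4.71, 5.07, 5.43]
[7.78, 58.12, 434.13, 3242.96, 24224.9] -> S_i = 7.78*7.47^i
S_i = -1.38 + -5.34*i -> [-1.38, -6.72, -12.06, -17.4, -22.74]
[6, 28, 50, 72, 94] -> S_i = 6 + 22*i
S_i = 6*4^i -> [6, 24, 96, 384, 1536]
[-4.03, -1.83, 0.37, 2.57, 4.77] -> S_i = -4.03 + 2.20*i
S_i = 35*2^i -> [35, 70, 140, 280, 560]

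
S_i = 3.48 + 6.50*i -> [3.48, 9.98, 16.48, 22.98, 29.48]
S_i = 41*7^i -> [41, 287, 2009, 14063, 98441]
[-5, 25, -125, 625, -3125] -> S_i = -5*-5^i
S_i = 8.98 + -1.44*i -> [8.98, 7.54, 6.1, 4.66, 3.22]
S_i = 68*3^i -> [68, 204, 612, 1836, 5508]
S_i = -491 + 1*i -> [-491, -490, -489, -488, -487]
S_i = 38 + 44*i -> [38, 82, 126, 170, 214]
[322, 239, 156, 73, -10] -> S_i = 322 + -83*i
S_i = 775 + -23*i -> [775, 752, 729, 706, 683]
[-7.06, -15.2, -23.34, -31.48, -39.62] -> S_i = -7.06 + -8.14*i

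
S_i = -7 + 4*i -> [-7, -3, 1, 5, 9]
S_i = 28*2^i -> [28, 56, 112, 224, 448]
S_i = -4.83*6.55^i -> [-4.83, -31.64, -207.22, -1357.28, -8890.22]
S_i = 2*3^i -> [2, 6, 18, 54, 162]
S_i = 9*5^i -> [9, 45, 225, 1125, 5625]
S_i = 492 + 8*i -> [492, 500, 508, 516, 524]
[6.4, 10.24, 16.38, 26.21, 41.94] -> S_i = 6.40*1.60^i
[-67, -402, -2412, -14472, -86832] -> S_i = -67*6^i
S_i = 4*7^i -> [4, 28, 196, 1372, 9604]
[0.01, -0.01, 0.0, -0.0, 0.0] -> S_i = 0.01*(-0.53)^i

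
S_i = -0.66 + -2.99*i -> [-0.66, -3.65, -6.64, -9.63, -12.62]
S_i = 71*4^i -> [71, 284, 1136, 4544, 18176]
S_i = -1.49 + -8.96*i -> [-1.49, -10.45, -19.41, -28.37, -37.33]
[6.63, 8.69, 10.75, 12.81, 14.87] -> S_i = 6.63 + 2.06*i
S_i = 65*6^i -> [65, 390, 2340, 14040, 84240]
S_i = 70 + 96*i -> [70, 166, 262, 358, 454]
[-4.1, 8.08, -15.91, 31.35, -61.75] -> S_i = -4.10*(-1.97)^i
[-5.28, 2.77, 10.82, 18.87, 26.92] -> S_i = -5.28 + 8.05*i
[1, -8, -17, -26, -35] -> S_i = 1 + -9*i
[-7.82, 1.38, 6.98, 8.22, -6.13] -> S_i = Random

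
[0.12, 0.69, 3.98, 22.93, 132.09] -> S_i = 0.12*5.76^i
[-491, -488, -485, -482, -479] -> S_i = -491 + 3*i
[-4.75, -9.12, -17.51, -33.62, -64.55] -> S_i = -4.75*1.92^i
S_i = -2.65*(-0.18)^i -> [-2.65, 0.48, -0.09, 0.02, -0.0]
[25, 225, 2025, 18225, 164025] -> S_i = 25*9^i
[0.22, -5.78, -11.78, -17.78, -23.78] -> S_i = 0.22 + -6.00*i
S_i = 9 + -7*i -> [9, 2, -5, -12, -19]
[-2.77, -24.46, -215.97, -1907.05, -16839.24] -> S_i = -2.77*8.83^i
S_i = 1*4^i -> [1, 4, 16, 64, 256]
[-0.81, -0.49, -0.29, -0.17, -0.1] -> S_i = -0.81*0.60^i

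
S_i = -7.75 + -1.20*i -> [-7.75, -8.95, -10.15, -11.35, -12.55]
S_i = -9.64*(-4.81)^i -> [-9.64, 46.37, -223.03, 1072.78, -5160.09]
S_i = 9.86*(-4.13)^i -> [9.86, -40.72, 168.18, -694.59, 2868.65]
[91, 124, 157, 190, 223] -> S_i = 91 + 33*i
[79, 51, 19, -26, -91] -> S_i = Random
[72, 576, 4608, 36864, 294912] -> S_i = 72*8^i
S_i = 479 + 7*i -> [479, 486, 493, 500, 507]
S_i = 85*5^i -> [85, 425, 2125, 10625, 53125]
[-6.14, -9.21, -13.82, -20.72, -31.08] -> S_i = -6.14*1.50^i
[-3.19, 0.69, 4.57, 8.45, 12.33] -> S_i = -3.19 + 3.88*i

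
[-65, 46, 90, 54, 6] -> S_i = Random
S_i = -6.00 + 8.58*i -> [-6.0, 2.58, 11.16, 19.74, 28.32]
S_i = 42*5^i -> [42, 210, 1050, 5250, 26250]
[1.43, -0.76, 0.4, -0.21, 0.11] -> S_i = 1.43*(-0.53)^i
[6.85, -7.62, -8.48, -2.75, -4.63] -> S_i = Random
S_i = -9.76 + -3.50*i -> [-9.76, -13.26, -16.76, -20.26, -23.76]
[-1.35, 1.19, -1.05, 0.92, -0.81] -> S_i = -1.35*(-0.88)^i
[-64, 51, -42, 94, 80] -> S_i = Random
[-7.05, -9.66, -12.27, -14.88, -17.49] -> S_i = -7.05 + -2.61*i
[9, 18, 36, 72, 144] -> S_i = 9*2^i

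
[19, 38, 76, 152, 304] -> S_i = 19*2^i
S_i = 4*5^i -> [4, 20, 100, 500, 2500]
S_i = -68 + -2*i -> [-68, -70, -72, -74, -76]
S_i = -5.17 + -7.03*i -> [-5.17, -12.2, -19.23, -26.26, -33.29]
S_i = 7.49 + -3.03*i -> [7.49, 4.46, 1.43, -1.6, -4.63]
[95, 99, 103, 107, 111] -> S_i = 95 + 4*i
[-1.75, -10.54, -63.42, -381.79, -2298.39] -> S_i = -1.75*6.02^i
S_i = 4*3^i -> [4, 12, 36, 108, 324]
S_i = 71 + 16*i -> [71, 87, 103, 119, 135]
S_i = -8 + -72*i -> [-8, -80, -152, -224, -296]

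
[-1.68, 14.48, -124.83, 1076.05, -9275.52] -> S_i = -1.68*(-8.62)^i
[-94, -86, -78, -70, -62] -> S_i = -94 + 8*i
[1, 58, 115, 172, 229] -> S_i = 1 + 57*i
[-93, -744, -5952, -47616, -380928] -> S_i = -93*8^i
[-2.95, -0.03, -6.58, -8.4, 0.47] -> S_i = Random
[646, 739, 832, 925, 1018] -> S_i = 646 + 93*i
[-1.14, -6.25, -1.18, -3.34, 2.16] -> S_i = Random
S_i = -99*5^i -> [-99, -495, -2475, -12375, -61875]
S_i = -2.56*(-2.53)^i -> [-2.56, 6.48, -16.39, 41.46, -104.89]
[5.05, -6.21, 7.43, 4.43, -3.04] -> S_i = Random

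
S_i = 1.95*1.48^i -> [1.95, 2.89, 4.27, 6.32, 9.36]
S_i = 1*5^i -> [1, 5, 25, 125, 625]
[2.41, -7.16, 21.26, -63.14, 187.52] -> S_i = 2.41*(-2.97)^i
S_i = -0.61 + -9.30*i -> [-0.61, -9.91, -19.21, -28.51, -37.81]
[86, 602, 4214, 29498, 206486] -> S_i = 86*7^i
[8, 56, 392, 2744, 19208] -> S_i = 8*7^i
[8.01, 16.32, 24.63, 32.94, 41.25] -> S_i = 8.01 + 8.31*i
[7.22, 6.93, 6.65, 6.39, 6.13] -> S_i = 7.22*0.96^i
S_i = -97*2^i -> [-97, -194, -388, -776, -1552]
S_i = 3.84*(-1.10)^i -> [3.84, -4.22, 4.65, -5.11, 5.62]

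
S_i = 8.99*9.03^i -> [8.99, 81.18, 733.05, 6619.47, 59773.78]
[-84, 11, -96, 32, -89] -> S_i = Random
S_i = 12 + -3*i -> [12, 9, 6, 3, 0]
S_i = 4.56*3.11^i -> [4.56, 14.18, 44.1, 137.17, 426.59]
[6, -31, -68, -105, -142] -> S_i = 6 + -37*i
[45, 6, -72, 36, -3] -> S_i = Random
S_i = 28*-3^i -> [28, -84, 252, -756, 2268]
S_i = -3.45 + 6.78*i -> [-3.45, 3.33, 10.11, 16.89, 23.67]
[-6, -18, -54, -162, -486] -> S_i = -6*3^i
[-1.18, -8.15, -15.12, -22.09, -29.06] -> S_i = -1.18 + -6.97*i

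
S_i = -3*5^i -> [-3, -15, -75, -375, -1875]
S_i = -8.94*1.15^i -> [-8.94, -10.28, -11.82, -13.6, -15.64]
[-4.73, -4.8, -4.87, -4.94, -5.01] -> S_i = -4.73 + -0.07*i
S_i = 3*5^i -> [3, 15, 75, 375, 1875]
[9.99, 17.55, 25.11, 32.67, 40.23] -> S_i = 9.99 + 7.56*i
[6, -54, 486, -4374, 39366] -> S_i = 6*-9^i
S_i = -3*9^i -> [-3, -27, -243, -2187, -19683]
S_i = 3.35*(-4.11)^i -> [3.35, -13.77, 56.59, -232.58, 955.9]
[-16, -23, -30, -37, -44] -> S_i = -16 + -7*i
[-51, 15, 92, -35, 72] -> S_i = Random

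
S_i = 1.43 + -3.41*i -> [1.43, -1.98, -5.39, -8.8, -12.21]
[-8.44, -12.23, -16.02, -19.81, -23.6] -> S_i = -8.44 + -3.79*i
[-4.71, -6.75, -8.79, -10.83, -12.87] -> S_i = -4.71 + -2.04*i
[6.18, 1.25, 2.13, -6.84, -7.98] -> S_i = Random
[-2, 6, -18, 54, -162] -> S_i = -2*-3^i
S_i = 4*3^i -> [4, 12, 36, 108, 324]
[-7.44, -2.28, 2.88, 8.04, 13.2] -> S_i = -7.44 + 5.16*i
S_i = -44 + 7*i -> [-44, -37, -30, -23, -16]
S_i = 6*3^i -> [6, 18, 54, 162, 486]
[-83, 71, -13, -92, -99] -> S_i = Random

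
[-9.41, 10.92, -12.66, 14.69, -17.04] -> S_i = -9.41*(-1.16)^i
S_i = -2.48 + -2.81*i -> [-2.48, -5.29, -8.1, -10.91, -13.72]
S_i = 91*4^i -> [91, 364, 1456, 5824, 23296]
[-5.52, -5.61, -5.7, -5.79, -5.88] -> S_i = -5.52 + -0.09*i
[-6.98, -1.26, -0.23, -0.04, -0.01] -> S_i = -6.98*0.18^i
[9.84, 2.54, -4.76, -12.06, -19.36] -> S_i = 9.84 + -7.30*i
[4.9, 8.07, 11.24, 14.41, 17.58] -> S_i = 4.90 + 3.17*i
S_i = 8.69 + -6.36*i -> [8.69, 2.33, -4.03, -10.39, -16.75]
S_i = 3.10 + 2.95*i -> [3.1, 6.05, 9.0, 11.95, 14.9]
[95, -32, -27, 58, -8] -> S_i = Random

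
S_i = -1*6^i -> [-1, -6, -36, -216, -1296]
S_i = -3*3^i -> [-3, -9, -27, -81, -243]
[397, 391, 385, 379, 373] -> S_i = 397 + -6*i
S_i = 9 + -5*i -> [9, 4, -1, -6, -11]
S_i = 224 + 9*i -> [224, 233, 242, 251, 260]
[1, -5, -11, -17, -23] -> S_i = 1 + -6*i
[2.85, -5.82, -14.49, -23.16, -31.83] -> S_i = 2.85 + -8.67*i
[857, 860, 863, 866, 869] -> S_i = 857 + 3*i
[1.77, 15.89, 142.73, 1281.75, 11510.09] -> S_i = 1.77*8.98^i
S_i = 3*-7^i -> [3, -21, 147, -1029, 7203]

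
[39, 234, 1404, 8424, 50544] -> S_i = 39*6^i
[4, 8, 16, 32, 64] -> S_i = 4*2^i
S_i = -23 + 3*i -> [-23, -20, -17, -14, -11]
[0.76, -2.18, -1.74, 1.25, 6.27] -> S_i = Random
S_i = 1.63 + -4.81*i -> [1.63, -3.18, -7.99, -12.8, -17.61]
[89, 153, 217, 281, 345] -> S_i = 89 + 64*i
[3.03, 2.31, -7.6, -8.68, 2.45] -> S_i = Random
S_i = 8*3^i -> [8, 24, 72, 216, 648]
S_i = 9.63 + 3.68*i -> [9.63, 13.31, 16.99, 20.67, 24.35]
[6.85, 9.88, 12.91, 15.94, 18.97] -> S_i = 6.85 + 3.03*i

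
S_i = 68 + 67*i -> [68, 135, 202, 269, 336]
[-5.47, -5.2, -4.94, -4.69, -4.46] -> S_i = -5.47*0.95^i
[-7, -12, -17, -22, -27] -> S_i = -7 + -5*i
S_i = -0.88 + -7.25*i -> [-0.88, -8.13, -15.38, -22.63, -29.88]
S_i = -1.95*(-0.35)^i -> [-1.95, 0.68, -0.24, 0.08, -0.03]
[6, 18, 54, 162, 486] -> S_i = 6*3^i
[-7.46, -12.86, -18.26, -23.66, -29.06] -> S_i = -7.46 + -5.40*i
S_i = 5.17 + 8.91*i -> [5.17, 14.08, 22.99, 31.9, 40.81]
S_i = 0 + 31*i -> [0, 31, 62, 93, 124]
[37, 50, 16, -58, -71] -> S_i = Random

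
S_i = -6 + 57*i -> [-6, 51, 108, 165, 222]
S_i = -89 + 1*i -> [-89, -88, -87, -86, -85]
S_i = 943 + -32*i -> [943, 911, 879, 847, 815]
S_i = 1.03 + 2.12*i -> [1.03, 3.15, 5.27, 7.39, 9.51]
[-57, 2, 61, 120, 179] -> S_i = -57 + 59*i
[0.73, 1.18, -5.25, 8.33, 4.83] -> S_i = Random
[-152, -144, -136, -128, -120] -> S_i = -152 + 8*i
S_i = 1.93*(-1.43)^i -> [1.93, -2.76, 3.95, -5.64, 8.07]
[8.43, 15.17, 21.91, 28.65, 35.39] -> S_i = 8.43 + 6.74*i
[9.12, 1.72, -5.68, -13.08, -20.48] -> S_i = 9.12 + -7.40*i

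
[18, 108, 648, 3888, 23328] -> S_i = 18*6^i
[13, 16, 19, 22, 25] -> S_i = 13 + 3*i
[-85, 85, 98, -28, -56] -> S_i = Random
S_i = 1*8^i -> [1, 8, 64, 512, 4096]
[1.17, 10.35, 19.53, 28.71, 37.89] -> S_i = 1.17 + 9.18*i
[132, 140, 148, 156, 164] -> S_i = 132 + 8*i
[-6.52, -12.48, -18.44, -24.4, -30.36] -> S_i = -6.52 + -5.96*i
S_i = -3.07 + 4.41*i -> [-3.07, 1.34, 5.75, 10.16, 14.57]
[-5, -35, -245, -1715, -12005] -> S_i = -5*7^i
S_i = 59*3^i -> [59, 177, 531, 1593, 4779]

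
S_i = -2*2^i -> [-2, -4, -8, -16, -32]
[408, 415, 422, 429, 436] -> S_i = 408 + 7*i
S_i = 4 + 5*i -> [4, 9, 14, 19, 24]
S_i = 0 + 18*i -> [0, 18, 36, 54, 72]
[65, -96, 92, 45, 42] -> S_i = Random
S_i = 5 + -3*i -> [5, 2, -1, -4, -7]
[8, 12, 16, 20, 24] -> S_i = 8 + 4*i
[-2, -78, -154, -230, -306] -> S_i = -2 + -76*i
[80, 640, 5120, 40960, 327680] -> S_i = 80*8^i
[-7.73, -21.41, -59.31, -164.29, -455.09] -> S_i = -7.73*2.77^i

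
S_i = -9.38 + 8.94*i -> [-9.38, -0.44, 8.5, 17.44, 26.38]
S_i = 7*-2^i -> [7, -14, 28, -56, 112]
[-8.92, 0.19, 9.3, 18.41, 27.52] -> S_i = -8.92 + 9.11*i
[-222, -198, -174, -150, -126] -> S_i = -222 + 24*i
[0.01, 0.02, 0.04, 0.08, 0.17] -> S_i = 0.01*2.02^i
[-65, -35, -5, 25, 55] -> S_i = -65 + 30*i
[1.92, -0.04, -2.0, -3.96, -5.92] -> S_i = 1.92 + -1.96*i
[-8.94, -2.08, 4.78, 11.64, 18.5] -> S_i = -8.94 + 6.86*i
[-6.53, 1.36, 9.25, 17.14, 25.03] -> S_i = -6.53 + 7.89*i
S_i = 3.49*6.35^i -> [3.49, 22.16, 140.73, 893.61, 5674.4]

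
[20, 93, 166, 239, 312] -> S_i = 20 + 73*i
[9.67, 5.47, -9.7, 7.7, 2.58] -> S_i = Random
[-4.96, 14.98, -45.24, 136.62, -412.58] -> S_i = -4.96*(-3.02)^i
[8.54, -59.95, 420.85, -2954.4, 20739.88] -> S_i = 8.54*(-7.02)^i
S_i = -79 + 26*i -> [-79, -53, -27, -1, 25]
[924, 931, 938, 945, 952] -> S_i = 924 + 7*i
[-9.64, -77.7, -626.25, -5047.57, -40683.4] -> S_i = -9.64*8.06^i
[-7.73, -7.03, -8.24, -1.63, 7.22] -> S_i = Random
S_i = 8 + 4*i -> [8, 12, 16, 20, 24]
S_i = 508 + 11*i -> [508, 519, 530, 541, 552]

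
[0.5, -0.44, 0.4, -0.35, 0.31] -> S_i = 0.50*(-0.89)^i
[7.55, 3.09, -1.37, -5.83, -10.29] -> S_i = 7.55 + -4.46*i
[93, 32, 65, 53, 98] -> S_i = Random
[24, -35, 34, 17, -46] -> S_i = Random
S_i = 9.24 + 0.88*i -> [9.24, 10.12, 11.0, 11.88, 12.76]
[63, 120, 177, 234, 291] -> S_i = 63 + 57*i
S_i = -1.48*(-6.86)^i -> [-1.48, 10.15, -69.65, 477.79, -3277.62]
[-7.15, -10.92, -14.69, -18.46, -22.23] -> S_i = -7.15 + -3.77*i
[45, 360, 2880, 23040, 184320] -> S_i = 45*8^i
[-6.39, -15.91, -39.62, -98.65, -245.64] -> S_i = -6.39*2.49^i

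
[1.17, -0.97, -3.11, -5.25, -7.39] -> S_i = 1.17 + -2.14*i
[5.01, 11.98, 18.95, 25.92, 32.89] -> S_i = 5.01 + 6.97*i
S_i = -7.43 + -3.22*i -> [-7.43, -10.65, -13.87, -17.09, -20.31]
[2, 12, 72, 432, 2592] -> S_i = 2*6^i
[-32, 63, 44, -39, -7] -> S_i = Random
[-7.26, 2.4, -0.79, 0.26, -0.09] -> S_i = -7.26*(-0.33)^i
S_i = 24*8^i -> [24, 192, 1536, 12288, 98304]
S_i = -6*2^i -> [-6, -12, -24, -48, -96]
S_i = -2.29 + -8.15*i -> [-2.29, -10.44, -18.59, -26.74, -34.89]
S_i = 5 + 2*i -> [5, 7, 9, 11, 13]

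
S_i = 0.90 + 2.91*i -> [0.9, 3.81, 6.72, 9.63, 12.54]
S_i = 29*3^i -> [29, 87, 261, 783, 2349]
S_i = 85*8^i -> [85, 680, 5440, 43520, 348160]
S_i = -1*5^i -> [-1, -5, -25, -125, -625]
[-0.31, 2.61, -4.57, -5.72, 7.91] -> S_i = Random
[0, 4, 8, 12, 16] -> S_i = 0 + 4*i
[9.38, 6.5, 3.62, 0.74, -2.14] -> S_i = 9.38 + -2.88*i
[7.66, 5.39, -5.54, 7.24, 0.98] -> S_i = Random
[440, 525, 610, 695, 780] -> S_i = 440 + 85*i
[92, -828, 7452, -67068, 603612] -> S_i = 92*-9^i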